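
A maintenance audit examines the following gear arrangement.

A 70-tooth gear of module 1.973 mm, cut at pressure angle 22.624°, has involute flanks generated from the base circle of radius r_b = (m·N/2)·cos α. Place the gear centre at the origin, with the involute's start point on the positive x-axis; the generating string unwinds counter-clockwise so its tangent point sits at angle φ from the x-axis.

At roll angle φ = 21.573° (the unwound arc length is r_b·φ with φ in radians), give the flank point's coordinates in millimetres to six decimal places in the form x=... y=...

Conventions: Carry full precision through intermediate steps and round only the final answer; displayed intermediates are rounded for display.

recognized (one wheel, involute flank): single-mesh tooth geometry, m = 1.973, N = 70
pitch radius r_p = m·N/2 = 1.973·70/2 = 69.055000
base radius r_b = r_p·cos α = 69.055000·cos 22.624° = 63.741160
roll angle φ = 21.573° = 0.37651988 rad
x = r_b·(cos φ + φ·sin φ) = 68.100487
y = r_b·(sin φ − φ·cos φ) = 1.118132

x=68.100487 y=1.118132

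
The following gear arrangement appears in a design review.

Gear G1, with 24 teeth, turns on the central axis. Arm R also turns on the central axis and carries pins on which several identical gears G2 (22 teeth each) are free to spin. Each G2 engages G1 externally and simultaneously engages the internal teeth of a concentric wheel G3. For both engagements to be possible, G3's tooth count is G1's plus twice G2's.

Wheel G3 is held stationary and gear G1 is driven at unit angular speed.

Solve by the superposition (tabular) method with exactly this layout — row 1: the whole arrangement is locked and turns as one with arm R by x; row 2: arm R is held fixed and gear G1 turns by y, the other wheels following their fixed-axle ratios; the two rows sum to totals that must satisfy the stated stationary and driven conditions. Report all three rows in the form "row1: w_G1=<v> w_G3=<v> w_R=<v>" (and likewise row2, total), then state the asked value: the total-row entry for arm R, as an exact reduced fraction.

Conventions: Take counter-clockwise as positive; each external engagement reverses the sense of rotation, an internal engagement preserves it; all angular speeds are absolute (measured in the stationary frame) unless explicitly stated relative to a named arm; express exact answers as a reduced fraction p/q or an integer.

topology: planetary set — G1 24T / G2 22T / G3 68T, arm = carrier (Willis)
row 1: whole set turns with the arm by x
superposition row 2 [arm held]: sun y, ring −(24/68)·y, arm 0
boundary: total ω_ring = x − (24/68)·y = 0 and total ω_sun = x + y = 1  ⇒  y = 17/23, x = 6/23
row 2 ring = −(24/68)·17/23 = -6/23
totals (row 1 + row 2): sun 6/23 + 17/23 = 1, ring 6/23 + (-6/23) = 0, arm 6/23 + 0 = 6/23
asked cell (total, arm) = 6/23

row1: w_G1=6/23 w_G3=6/23 w_R=6/23
row2: w_G1=17/23 w_G3=-6/23 w_R=0
total: w_G1=1 w_G3=0 w_R=6/23
asked value: 6/23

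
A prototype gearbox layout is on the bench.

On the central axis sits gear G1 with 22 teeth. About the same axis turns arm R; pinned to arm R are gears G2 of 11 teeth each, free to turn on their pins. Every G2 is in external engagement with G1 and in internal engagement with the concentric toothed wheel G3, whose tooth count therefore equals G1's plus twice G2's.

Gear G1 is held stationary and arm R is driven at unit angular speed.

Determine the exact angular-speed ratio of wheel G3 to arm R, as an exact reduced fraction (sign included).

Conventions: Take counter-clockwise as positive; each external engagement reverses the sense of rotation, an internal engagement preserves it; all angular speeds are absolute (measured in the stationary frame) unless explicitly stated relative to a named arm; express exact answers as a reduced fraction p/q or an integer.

topology: planetary set — G1 22T / G2 11T / G3 44T, arm = carrier (Willis)
ring teeth: 22 + 2·11 = 44
22(ω_sun−ω_arm) = −44(ω_ring−ω_arm),  ω_sun = 0, ω_arm = 1
ω_ring = 1 − (22/44)(0−1) = 3/2
ω_out/ω_in = 3/2

3/2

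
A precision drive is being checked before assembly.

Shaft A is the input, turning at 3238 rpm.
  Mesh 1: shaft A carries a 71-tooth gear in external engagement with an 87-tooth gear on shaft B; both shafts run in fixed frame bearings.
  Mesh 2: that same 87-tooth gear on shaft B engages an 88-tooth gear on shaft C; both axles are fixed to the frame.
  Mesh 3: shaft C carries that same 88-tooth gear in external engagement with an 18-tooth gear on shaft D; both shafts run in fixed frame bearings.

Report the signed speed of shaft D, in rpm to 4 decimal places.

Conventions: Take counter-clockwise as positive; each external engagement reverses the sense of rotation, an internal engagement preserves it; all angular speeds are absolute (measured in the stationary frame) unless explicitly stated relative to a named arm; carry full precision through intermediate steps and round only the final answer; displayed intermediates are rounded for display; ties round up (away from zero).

recognized (4 fixed axles, 3 meshes): fixed-axis compound train
mesh 1 [71T→87T]: ω = 3238.0000×71/87 = 2642.5057 rpm, sense flips to −
mesh 2 [87T→88T]: ω = 2642.5057×87/88 = 2612.4773 rpm, sense flips to +
mesh 3 [88T→18T]: ω = 2612.4773×88/18 = 12772.1111 rpm, sense flips to −
signed output speed = -12772.1111 rpm

-12772.1111 rpm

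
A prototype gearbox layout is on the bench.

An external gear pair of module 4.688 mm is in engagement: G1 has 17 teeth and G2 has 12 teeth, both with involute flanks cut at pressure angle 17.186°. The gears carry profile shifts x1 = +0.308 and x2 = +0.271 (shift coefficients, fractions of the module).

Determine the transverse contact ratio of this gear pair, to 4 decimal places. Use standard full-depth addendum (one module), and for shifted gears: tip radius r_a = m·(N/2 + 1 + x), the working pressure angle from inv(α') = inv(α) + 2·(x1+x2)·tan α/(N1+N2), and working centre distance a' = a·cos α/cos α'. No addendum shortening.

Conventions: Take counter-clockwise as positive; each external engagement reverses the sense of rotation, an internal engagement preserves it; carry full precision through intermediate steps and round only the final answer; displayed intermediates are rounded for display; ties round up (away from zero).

1.4061

topology: single-mesh involute geometry — m = 4.688, 17T/12T pair
base radii: r_b1 = 38.068810, r_b2 = 26.872101
tip radii: r_a1 = 45.979904, r_a2 = 34.086448
inv(α') = inv(17.186°) + 2·(+0.308+0.271)·tan α/(17+12) = 0.02168171  ⇒  α' = 22.55569°
a' = a·cos α / cos α' = 67.9760·cos 17.186°/cos 22.55569° = 70.319882
action lengths: √(r_a1²−r_b1²) = 25.785990, √(r_a2²−r_b2²) = 20.970839
base pitch p_b = π·m·cos α = 14.070199
CR = (25.785990 + 20.970839 − 70.319882·sin 22.55569°)/14.070199 = 1.406052
contact ratio ≈ 1.4061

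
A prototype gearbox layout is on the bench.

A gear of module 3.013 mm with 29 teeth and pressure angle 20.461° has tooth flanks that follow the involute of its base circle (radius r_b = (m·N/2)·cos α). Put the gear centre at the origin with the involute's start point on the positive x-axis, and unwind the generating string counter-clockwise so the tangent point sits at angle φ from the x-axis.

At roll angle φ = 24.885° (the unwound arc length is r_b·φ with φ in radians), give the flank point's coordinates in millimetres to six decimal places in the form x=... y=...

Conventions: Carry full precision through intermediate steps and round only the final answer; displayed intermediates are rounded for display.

x=44.612731 y=1.096918

topology: single-mesh involute geometry — m = 3.013, N = 29
pitch radius r_p = m·N/2 = 3.013·29/2 = 43.688500
base radius r_b = r_p·cos α = 43.688500·cos 20.461° = 40.932208
roll angle φ = 24.885° = 0.43432518 rad
x = r_b·(cos φ + φ·sin φ) = 44.612731
y = r_b·(sin φ − φ·cos φ) = 1.096918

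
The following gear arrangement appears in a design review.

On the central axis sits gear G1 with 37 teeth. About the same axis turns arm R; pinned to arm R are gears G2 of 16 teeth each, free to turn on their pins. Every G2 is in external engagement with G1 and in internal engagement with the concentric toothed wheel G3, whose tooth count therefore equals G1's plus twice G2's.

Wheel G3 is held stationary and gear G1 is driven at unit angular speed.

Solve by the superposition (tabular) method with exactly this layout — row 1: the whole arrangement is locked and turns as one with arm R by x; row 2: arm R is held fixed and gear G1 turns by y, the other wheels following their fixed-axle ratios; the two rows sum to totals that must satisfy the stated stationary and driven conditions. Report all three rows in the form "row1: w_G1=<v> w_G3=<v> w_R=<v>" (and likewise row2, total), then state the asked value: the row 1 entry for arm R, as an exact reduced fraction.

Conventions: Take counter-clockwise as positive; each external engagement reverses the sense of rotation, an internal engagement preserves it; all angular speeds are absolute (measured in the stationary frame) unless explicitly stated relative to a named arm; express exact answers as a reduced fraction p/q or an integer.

row1: w_G1=37/106 w_G3=37/106 w_R=37/106
row2: w_G1=69/106 w_G3=-37/106 w_R=0
total: w_G1=1 w_G3=0 w_R=37/106
asked value: 37/106

class = planetary set [G3 = 37+2·16 = 69; Willis about the carrier]
row 1 — lock + rotate with arm: ω_sun = ω_ring = ω_arm = x
row 2 (arm held, sun turns y): ω_ring = −(37/69)·y, ω_arm = 0
boundary: total ω_ring = x − (37/69)·y = 0 and total ω_sun = x + y = 1  ⇒  y = 69/106, x = 37/106
row 2 ring = −(37/69)·69/106 = -37/106
totals (row 1 + row 2): sun 37/106 + 69/106 = 1, ring 37/106 + (-37/106) = 0, arm 37/106 + 0 = 37/106
asked cell (row1, arm) = 37/106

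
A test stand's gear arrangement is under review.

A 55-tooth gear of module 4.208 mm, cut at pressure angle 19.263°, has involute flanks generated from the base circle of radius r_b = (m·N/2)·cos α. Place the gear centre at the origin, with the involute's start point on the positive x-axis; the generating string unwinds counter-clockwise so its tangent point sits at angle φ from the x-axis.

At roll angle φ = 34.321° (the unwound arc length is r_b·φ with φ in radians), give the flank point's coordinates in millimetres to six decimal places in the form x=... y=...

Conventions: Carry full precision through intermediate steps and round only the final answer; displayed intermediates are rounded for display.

x=127.116839 y=7.549420

class = single-mesh tooth geometry [base-circle involute, m = 4.208, 55T]
pitch radius r_p = m·N/2 = 4.208·55/2 = 115.720000
base radius r_b = r_p·cos α = 115.720000·cos 19.263° = 109.241322
roll angle φ = 34.321° = 0.59901445 rad
x = r_b·(cos φ + φ·sin φ) = 127.116839
y = r_b·(sin φ − φ·cos φ) = 7.549420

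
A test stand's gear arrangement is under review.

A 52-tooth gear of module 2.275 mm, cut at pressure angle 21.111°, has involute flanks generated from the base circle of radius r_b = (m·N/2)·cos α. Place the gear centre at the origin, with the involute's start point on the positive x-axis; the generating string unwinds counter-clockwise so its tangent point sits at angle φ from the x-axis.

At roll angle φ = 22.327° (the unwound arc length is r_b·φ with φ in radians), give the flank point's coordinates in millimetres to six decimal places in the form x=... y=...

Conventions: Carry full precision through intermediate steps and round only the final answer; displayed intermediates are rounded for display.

single-mesh involute tooth geometry (52T wheel at module 2.275)
pitch radius r_p = m·N/2 = 2.275·52/2 = 59.150000
base radius r_b = r_p·cos α = 59.150000·cos 21.111° = 55.180112
roll angle φ = 22.327° = 0.38967966 rad
x = r_b·(cos φ + φ·sin φ) = 59.211959
y = r_b·(sin φ − φ·cos φ) = 1.071952

x=59.211959 y=1.071952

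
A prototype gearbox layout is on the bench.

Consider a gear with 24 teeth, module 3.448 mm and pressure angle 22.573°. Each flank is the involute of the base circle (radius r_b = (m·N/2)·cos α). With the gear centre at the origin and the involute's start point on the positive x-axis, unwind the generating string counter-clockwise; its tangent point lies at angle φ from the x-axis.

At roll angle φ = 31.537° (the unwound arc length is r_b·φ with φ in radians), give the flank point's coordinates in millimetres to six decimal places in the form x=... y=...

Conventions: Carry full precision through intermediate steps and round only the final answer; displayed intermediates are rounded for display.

x=43.562809 y=2.060113

recognized (one wheel, involute flank): single-mesh tooth geometry, m = 3.448, N = 24
pitch radius r_p = m·N/2 = 3.448·24/2 = 41.376000
base radius r_b = r_p·cos α = 41.376000·cos 22.573° = 38.206235
roll angle φ = 31.537° = 0.55042449 rad
x = r_b·(cos φ + φ·sin φ) = 43.562809
y = r_b·(sin φ − φ·cos φ) = 2.060113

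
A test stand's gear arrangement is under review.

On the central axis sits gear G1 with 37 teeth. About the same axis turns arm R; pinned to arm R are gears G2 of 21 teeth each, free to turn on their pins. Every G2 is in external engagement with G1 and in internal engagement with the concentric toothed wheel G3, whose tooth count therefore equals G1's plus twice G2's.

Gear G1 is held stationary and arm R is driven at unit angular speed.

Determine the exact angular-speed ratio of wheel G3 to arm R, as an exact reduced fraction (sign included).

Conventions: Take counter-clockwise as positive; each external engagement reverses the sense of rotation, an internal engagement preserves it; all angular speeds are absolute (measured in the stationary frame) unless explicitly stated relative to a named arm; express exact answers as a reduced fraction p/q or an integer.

116/79

class = planetary set [G3 = 37+2·21 = 79; Willis about the carrier]
ring teeth: 37 + 2·21 = 79
37(ω_sun−ω_arm) = −79(ω_ring−ω_arm),  ω_sun = 0, ω_arm = 1
ω_ring = 1 − (37/79)(0−1) = 116/79
ω_out/ω_in = 116/79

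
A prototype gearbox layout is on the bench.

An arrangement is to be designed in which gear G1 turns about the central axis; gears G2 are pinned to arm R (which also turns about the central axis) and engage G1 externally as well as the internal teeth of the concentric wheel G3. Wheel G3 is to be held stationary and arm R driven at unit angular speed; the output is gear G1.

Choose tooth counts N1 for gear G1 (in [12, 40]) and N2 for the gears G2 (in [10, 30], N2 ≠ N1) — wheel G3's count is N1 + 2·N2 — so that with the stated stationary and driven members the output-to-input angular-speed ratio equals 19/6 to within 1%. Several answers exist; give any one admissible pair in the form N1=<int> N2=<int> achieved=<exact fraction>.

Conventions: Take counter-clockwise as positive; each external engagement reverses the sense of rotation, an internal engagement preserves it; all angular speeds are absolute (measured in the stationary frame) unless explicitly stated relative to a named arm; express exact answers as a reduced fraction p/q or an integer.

N1=24 N2=14 achieved=19/6

design class (target 19/6): planetary set
Willis with ω_ring = 0: ω_sun/ω_arm = (N1+N3)/N1; set equal to 19/6  ⇒  N3/N1 = 19/6 − 1 = 13/6
N3 = N1 + 2·N2  ⇒  N2/N1 = (N3/N1 − 1)/2 = (13/6 − 1)/2 = 7/12
smallest multiple with N1 ≥ 12 and N2 ≥ 10: k = 2  ⇒  N1 = 2·12 = 24, N2 = 2·7 = 14 (N1 ≤ 40, N2 ≤ 30, N2 ≠ N1 ✓), N3 = 24 + 2·14 = 52
check: (N1+N3)/N1 with N1 = 24, N3 = 52 gives 19/6; |achieved − target| = 0 ≤ 19/600 ✓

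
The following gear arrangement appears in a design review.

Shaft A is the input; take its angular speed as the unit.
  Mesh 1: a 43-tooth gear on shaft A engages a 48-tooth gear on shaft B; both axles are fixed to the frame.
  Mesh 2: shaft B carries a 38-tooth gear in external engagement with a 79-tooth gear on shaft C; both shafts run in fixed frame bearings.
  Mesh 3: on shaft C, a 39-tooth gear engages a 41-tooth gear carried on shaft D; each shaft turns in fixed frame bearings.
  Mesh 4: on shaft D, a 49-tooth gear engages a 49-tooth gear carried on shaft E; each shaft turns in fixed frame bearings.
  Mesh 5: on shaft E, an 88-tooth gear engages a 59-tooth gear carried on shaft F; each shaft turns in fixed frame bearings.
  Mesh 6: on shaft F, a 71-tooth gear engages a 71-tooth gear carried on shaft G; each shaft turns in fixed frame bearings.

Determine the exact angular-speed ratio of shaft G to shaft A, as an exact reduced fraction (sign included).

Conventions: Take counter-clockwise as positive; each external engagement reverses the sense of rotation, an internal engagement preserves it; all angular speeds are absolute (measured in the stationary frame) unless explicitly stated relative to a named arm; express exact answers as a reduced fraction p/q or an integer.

class = fixed-axis compound train [6 meshes; 6 ratios multiply, 6 sense flips]
mesh 1 [43T→48T]: running ratio 43/48, sense −
mesh 2 [38T→79T]: running ratio 817/1896, sense +
mesh 3 [39T→41T]: running ratio 10621/25912, sense −
mesh 4 [49T→49T]: running ratio 10621/25912, sense +
mesh 5 [88T→59T]: running ratio 116831/191101, sense −
mesh 6 [71T→71T]: running ratio 116831/191101, sense +
ω_out/ω_in = 116831/191101

116831/191101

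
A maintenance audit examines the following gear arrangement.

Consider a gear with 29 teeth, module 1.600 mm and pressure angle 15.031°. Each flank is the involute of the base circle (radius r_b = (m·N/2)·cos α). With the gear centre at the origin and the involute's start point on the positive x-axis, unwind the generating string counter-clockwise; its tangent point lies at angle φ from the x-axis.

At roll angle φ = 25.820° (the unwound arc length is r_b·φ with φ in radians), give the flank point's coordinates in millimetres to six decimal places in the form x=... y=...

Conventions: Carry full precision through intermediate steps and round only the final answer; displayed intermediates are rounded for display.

x=24.567144 y=0.669735

topology: single-mesh involute geometry — m = 1.600, N = 29
pitch radius r_p = m·N/2 = 1.600·29/2 = 23.200000
base radius r_b = r_p·cos α = 23.200000·cos 15.031° = 22.406227
roll angle φ = 25.820° = 0.45064401 rad
x = r_b·(cos φ + φ·sin φ) = 24.567144
y = r_b·(sin φ − φ·cos φ) = 0.669735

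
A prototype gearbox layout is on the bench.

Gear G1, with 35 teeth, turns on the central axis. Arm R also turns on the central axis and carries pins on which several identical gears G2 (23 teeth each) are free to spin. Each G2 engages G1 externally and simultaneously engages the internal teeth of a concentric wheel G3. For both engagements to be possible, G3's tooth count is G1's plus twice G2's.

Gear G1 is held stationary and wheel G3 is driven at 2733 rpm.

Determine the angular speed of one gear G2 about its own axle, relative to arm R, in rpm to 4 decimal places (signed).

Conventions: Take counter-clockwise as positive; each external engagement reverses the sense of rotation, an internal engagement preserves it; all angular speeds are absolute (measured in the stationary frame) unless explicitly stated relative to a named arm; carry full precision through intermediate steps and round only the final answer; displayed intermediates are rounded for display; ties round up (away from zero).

topology: planetary set — G1 35T / G2 23T / G3 81T, arm = carrier (Willis)
normalise by the input: solve with ω_ring = 1, then scale by 2733 rpm
ring teeth: 35 + 2·23 = 81
35(ω_sun−ω_arm) = −81(ω_ring−ω_arm),  ω_sun = 0, ω_ring = 1
35(0−ω_arm) = −81(1−ω_arm)  ⇒  116·ω_arm = 81  ⇒  ω_arm = 81/116
sun–planet mesh: 35·(0−81/116) = −23·(ω_p−ω_arm)  ⇒  ω_p−ω_arm = 2835/2668
scale: ω_p−ω_arm = 2835/2668 × 2733 rpm = +2904.0686 rpm

+2904.0686 rpm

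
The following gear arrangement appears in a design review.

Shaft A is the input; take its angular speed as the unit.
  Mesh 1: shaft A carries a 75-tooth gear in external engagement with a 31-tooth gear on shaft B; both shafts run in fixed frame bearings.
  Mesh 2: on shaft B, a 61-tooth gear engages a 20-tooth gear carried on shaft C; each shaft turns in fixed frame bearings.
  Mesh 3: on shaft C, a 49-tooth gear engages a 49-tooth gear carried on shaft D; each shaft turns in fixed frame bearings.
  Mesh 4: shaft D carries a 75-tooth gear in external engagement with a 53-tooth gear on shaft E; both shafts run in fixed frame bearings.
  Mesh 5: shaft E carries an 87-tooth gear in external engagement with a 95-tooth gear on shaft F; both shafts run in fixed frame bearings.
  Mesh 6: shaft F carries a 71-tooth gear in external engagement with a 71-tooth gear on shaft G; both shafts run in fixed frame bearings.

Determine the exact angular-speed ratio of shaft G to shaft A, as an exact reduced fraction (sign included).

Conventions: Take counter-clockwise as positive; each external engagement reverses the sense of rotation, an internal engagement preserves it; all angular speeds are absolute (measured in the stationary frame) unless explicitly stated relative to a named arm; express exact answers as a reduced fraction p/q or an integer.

class = fixed-axis compound train [6 meshes; 6 ratios multiply, 6 sense flips]
mesh 1 [75T→31T]: running ratio 75/31, sense −
mesh 2 [61T→20T]: running ratio 915/124, sense +
mesh 3 [49T→49T]: running ratio 915/124, sense −
mesh 4 [75T→53T]: running ratio 68625/6572, sense +
mesh 5 [87T→95T]: running ratio 1194075/124868, sense −
mesh 6 [71T→71T]: running ratio 1194075/124868, sense +
ω_out/ω_in = 1194075/124868

1194075/124868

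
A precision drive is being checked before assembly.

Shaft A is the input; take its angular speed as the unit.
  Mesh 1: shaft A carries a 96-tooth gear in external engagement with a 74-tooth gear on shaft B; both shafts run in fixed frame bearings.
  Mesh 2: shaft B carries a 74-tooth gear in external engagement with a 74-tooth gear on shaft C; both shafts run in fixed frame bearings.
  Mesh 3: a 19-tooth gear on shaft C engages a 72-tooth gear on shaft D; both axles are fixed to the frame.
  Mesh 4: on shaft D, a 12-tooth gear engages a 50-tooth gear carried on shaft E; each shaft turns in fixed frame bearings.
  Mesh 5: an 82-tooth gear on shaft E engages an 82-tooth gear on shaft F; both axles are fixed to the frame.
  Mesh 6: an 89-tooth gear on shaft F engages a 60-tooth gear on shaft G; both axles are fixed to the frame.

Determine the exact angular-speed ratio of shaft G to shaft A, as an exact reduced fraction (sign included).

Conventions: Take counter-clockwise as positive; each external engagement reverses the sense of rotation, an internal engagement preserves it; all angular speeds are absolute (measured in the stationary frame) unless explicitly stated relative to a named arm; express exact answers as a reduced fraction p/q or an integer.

1691/13875

class = fixed-axis compound train [6 meshes; 6 ratios multiply, 6 sense flips]
mesh 1 [96T→74T]: running ratio 48/37, sense −
mesh 2 [74T→74T]: running ratio 48/37, sense +
mesh 3 [19T→72T]: running ratio 38/111, sense −
mesh 4 [12T→50T]: running ratio 76/925, sense +
mesh 5 [82T→82T]: running ratio 76/925, sense −
mesh 6 [89T→60T]: running ratio 1691/13875, sense +
ω_out/ω_in = 1691/13875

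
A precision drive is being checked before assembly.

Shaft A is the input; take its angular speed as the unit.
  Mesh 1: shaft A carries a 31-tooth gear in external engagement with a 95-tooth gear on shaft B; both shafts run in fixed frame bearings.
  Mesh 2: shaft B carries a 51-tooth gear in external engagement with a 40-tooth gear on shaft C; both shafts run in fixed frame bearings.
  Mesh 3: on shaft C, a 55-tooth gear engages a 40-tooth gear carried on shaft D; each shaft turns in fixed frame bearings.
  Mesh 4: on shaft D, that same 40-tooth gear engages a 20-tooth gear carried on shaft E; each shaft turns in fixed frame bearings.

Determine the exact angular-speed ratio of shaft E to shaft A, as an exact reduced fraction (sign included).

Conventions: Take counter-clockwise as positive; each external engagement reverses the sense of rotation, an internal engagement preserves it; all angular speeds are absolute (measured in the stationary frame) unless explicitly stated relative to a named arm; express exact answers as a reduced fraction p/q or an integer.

class = fixed-axis compound train [4 meshes; 4 ratios multiply, 4 sense flips]
mesh 1 [31T→95T]: running ratio 31/95, sense −
mesh 2 [51T→40T]: running ratio 1581/3800, sense +
mesh 3 [55T→40T]: running ratio 17391/30400, sense −
mesh 4 [40T→20T]: running ratio 17391/15200, sense +
ω_out/ω_in = 17391/15200

17391/15200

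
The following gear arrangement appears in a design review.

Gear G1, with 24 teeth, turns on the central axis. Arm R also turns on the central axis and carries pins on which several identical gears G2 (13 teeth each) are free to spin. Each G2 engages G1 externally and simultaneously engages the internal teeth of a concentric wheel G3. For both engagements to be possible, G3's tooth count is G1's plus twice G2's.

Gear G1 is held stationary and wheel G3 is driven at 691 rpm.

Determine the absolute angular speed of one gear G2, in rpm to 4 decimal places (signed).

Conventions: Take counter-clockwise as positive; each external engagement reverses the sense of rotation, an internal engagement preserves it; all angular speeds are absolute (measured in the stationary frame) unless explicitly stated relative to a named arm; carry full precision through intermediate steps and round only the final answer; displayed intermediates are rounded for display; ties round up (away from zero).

+1328.8462 rpm

class = planetary set [G3 = 24+2·13 = 50; Willis about the carrier]
normalise by the input: solve with ω_ring = 1, then scale by 691 rpm
ring teeth: 24 + 2·13 = 50
24(ω_sun−ω_arm) = −50(ω_ring−ω_arm),  ω_sun = 0, ω_ring = 1
24(0−ω_arm) = −50(1−ω_arm)  ⇒  74·ω_arm = 50  ⇒  ω_arm = 25/37
sun–planet mesh: 24·(0−25/37) = −13·(ω_p−ω_arm)  ⇒  ω_p−ω_arm = 600/481
ω_p = 25/37 + 600/481 = 25/13
scale: ω_p = 25/13 × 691 rpm = +1328.8462 rpm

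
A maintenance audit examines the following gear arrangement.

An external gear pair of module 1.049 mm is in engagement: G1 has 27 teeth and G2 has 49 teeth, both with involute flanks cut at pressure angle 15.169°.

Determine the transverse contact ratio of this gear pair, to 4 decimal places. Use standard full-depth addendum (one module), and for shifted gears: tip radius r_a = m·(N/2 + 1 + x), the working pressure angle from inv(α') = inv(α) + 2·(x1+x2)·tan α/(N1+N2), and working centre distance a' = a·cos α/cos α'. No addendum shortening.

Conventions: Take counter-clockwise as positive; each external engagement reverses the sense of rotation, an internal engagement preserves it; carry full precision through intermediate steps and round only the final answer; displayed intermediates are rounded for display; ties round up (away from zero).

recognized (one external pair, fixed centres): single-mesh tooth geometry, m = 1.049, N1 = 27, N2 = 49
base radii: r_b1 = 13.668088, r_b2 = 24.805049
tip radii: r_a1 = 15.210500, r_a2 = 26.749500
no profile shift: α' = α, a' = a
action lengths: √(r_a1²−r_b1²) = 6.674030, √(r_a2²−r_b2²) = 10.012258
base pitch p_b = π·m·cos α = 3.180709
CR = (6.674030 + 10.012258 − 39.862000·sin 15.16900°)/3.180709 = 1.966769
contact ratio ≈ 1.9668

1.9668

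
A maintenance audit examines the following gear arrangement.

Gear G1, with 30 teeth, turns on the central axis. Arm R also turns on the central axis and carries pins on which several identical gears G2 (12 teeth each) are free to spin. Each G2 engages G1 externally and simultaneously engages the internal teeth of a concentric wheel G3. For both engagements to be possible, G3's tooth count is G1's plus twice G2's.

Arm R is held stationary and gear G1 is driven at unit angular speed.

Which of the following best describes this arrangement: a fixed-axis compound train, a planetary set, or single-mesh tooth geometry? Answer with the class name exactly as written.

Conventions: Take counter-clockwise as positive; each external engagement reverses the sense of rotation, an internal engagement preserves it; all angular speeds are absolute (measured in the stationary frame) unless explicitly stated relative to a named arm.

planetary set

recognized (axles ride arm R): planetary set, 30/12/54 teeth
classification: planetary set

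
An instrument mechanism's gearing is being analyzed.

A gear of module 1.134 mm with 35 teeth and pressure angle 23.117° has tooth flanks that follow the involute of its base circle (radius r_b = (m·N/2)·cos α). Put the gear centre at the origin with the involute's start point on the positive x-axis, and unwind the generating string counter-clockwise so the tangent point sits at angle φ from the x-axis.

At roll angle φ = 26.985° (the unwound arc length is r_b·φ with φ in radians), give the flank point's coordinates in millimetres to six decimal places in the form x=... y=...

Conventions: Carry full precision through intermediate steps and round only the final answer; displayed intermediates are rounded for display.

class = single-mesh tooth geometry [base-circle involute, m = 1.134, 35T]
pitch radius r_p = m·N/2 = 1.134·35/2 = 19.845000
base radius r_b = r_p·cos α = 19.845000·cos 23.117° = 18.251547
roll angle φ = 26.985° = 0.47097710 rad
x = r_b·(cos φ + φ·sin φ) = 20.164940
y = r_b·(sin φ − φ·cos φ) = 0.621604

x=20.164940 y=0.621604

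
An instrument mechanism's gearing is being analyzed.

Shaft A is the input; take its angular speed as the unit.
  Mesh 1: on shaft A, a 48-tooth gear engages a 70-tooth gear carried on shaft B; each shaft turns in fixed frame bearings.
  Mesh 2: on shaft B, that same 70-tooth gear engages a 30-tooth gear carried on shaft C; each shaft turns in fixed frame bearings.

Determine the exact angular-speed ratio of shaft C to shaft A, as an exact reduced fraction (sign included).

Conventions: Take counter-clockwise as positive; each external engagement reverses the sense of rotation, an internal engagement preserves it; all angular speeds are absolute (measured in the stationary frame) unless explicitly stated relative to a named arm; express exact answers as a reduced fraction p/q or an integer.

8/5

class = fixed-axis compound train [2 meshes; 2 ratios multiply, 2 sense flips]
mesh 1 [48T→70T]: running ratio 24/35, sense −
mesh 2 [70T→30T]: running ratio 8/5, sense +
ω_out/ω_in = 8/5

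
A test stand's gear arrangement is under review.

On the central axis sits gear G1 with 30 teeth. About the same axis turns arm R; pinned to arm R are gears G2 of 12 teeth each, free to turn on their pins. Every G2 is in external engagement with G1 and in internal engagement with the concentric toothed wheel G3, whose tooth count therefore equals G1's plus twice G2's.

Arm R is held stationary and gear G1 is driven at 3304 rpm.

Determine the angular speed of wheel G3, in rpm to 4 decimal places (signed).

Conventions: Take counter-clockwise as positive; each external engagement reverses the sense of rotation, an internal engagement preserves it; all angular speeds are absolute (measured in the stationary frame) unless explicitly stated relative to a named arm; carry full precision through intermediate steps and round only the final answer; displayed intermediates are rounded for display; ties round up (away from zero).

-1835.5556 rpm

class = planetary set [G3 = 30+2·12 = 54; Willis about the carrier]
normalise by the input: solve with ω_sun = 1, then scale by 3304 rpm
ring teeth: 30 + 2·12 = 54
30(ω_sun−ω_arm) = −54(ω_ring−ω_arm),  ω_arm = 0, ω_sun = 1
ω_ring = 0 − (30/54)(1−0) = -5/9
scale: ω_ring = -5/9 × 3304 rpm = -1835.5556 rpm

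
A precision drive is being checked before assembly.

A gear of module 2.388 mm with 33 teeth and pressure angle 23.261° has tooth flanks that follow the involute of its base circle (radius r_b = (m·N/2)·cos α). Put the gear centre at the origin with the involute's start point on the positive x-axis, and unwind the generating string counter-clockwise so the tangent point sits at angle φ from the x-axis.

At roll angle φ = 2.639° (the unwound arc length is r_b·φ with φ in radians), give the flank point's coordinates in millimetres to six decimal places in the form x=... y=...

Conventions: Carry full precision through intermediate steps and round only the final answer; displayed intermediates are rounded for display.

topology: single-mesh involute geometry — m = 2.388, N = 33
pitch radius r_p = m·N/2 = 2.388·33/2 = 39.402000
base radius r_b = r_p·cos α = 39.402000·cos 23.261° = 36.199224
roll angle φ = 2.639° = 0.04605924 rad
x = r_b·(cos φ + φ·sin φ) = 36.237602
y = r_b·(sin φ − φ·cos φ) = 0.001179

x=36.237602 y=0.001179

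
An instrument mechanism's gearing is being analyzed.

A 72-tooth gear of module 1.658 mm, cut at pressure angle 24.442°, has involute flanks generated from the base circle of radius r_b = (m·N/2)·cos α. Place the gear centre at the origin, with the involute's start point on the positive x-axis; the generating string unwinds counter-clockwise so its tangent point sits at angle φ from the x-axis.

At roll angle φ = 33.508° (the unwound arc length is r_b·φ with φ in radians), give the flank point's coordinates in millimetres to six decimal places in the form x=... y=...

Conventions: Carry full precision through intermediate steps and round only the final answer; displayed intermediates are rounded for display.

class = single-mesh tooth geometry [base-circle involute, m = 1.658, 72T]
pitch radius r_p = m·N/2 = 1.658·72/2 = 59.688000
base radius r_b = r_p·cos α = 59.688000·cos 24.442° = 54.338797
roll angle φ = 33.508° = 0.58482493 rad
x = r_b·(cos φ + φ·sin φ) = 62.851695
y = r_b·(sin φ − φ·cos φ) = 3.500574

x=62.851695 y=3.500574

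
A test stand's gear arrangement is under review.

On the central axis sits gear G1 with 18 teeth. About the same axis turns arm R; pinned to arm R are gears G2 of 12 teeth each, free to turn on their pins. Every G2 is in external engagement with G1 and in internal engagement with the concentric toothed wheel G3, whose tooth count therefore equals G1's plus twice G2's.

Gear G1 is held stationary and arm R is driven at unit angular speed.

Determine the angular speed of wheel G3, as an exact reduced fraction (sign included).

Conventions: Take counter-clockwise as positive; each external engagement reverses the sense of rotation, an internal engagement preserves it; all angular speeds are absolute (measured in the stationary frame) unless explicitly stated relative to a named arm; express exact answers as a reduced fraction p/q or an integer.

recognized (axles ride arm R): planetary set, 18/12/42 teeth
ring teeth: 18 + 2·12 = 42
18(ω_sun−ω_arm) = −42(ω_ring−ω_arm),  ω_sun = 0, ω_arm = 1
ω_ring = 1 − (18/42)(0−1) = 10/7
exact speed ratio = 10/7

10/7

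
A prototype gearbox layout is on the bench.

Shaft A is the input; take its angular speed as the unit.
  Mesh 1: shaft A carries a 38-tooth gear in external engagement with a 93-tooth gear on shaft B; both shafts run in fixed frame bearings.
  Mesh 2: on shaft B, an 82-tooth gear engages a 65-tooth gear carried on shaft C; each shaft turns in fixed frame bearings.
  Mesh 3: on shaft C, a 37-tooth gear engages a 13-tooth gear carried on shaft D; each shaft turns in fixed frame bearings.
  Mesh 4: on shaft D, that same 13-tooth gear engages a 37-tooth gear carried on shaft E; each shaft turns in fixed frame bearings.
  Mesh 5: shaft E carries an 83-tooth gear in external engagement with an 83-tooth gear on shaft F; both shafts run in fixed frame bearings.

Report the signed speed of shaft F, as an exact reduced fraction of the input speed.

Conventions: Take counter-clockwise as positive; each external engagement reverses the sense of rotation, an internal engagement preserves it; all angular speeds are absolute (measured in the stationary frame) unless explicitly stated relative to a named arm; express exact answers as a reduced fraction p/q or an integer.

5-mesh fixed-axis compound train (all bearings frame-fixed)
mesh 1 [38T→93T]: |ω|/ω_in = 1×38/93 = 38/93, sense flips to −
mesh 2 [82T→65T]: |ω|/ω_in = (38/93)×82/65 = 3116/6045, sense flips to +
mesh 3 [37T→13T]: |ω|/ω_in = (3116/6045)×37/13 = 115292/78585, sense flips to −
mesh 4 [13T→37T]: |ω|/ω_in = (115292/78585)×13/37 = 3116/6045, sense flips to +
mesh 5 [83T→83T]: |ω|/ω_in = (3116/6045)×83/83 = 3116/6045, sense flips to −
signed output speed (× input speed) = -3116/6045

-3116/6045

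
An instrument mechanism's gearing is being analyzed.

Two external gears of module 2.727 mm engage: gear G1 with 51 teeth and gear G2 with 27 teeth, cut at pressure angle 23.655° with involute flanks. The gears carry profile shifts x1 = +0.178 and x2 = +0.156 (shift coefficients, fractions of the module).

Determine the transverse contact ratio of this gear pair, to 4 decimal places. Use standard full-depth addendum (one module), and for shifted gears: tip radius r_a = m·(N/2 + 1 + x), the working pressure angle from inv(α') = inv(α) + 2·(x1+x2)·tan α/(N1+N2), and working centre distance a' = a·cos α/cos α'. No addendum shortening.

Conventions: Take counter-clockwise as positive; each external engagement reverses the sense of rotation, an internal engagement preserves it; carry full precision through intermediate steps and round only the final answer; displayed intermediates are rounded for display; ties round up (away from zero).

class = single-mesh tooth geometry [involute pair 51T × 27T, m = 2.727]
base radii: r_b1 = 63.695736, r_b2 = 33.721272
tip radii: r_a1 = 72.750906, r_a2 = 39.966912
inv(α') = inv(23.655°) + 2·(+0.178+0.156)·tan α/(51+27) = 0.02892662  ⇒  α' = 24.72011°
a' = a·cos α / cos α' = 106.3530·cos 23.655°/cos 24.72011° = 107.244765
action lengths: √(r_a1²−r_b1²) = 35.150356, √(r_a2²−r_b2²) = 21.452969
base pitch p_b = π·m·cos α = 7.847296
CR = (35.150356 + 21.452969 − 107.244765·sin 24.72011°)/7.847296 = 1.497977
contact ratio ≈ 1.4980

1.4980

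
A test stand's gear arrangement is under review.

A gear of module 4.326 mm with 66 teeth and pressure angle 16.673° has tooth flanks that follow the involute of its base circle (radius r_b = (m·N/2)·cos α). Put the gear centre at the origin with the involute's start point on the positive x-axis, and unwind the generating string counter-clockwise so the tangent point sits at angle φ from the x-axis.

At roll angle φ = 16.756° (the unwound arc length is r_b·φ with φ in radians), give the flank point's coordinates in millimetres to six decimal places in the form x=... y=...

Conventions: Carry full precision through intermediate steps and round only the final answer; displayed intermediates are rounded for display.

topology: single-mesh involute geometry — m = 4.326, N = 66
pitch radius r_p = m·N/2 = 4.326·66/2 = 142.758000
base radius r_b = r_p·cos α = 142.758000·cos 16.673° = 136.756140
roll angle φ = 16.756° = 0.29244737 rad
x = r_b·(cos φ + φ·sin φ) = 142.479760
y = r_b·(sin φ − φ·cos φ) = 1.130446

x=142.479760 y=1.130446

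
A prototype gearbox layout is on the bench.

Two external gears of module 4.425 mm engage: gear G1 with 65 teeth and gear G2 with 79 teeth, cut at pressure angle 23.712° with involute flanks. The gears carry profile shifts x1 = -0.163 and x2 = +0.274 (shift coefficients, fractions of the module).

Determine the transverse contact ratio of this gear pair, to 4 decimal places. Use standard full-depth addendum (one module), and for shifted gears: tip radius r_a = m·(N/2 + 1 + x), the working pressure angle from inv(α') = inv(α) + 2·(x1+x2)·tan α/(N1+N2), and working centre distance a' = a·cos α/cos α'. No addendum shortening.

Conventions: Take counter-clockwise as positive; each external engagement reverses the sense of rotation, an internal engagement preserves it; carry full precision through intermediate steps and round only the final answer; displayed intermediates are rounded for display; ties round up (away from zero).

recognized (one external pair, fixed centres): single-mesh tooth geometry, m = 4.425, N1 = 65, N2 = 79
base radii: r_b1 = 131.671617, r_b2 = 160.031658
tip radii: r_a1 = 147.516225, r_a2 = 180.424950
inv(α') = inv(23.712°) + 2·(-0.163+0.274)·tan α/(65+79) = 0.02604379  ⇒  α' = 23.91122°
a' = a·cos α / cos α' = 318.6000·cos 23.712°/cos 23.91122° = 319.089236
action lengths: √(r_a1²−r_b1²) = 66.510314, √(r_a2²−r_b2²) = 83.324853
base pitch p_b = π·m·cos α = 12.727956
CR = (66.510314 + 83.324853 − 319.089236·sin 23.91122°)/12.727956 = 1.610763
contact ratio ≈ 1.6108

1.6108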